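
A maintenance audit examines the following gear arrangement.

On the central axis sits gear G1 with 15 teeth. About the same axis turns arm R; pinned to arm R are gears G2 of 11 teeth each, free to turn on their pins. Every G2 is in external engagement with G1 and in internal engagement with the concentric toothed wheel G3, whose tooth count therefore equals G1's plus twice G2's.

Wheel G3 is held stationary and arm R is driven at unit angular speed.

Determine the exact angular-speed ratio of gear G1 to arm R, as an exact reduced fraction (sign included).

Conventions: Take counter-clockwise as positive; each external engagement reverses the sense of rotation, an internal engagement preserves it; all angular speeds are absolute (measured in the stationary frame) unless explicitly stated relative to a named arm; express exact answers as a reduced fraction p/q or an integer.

topology: planetary set — G1 15T / G2 11T / G3 37T, arm = carrier (Willis)
ring teeth: 15 + 2·11 = 37
15(ω_sun−ω_arm) = −37(ω_ring−ω_arm),  ω_ring = 0, ω_arm = 1
ω_sun = 1 − (37/15)(0−1) = 52/15
ω_out/ω_in = 52/15

52/15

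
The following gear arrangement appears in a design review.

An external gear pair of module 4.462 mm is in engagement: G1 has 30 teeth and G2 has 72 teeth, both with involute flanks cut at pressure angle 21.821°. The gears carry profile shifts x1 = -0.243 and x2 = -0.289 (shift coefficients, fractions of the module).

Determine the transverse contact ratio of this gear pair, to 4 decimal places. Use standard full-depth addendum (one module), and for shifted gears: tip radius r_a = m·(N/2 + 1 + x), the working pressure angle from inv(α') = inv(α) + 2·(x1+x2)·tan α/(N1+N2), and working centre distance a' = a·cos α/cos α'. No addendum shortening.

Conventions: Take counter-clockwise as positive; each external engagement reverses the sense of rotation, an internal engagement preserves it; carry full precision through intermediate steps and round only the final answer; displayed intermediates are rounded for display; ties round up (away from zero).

1.7640

recognized (one external pair, fixed centres): single-mesh tooth geometry, m = 4.462, N1 = 30, N2 = 72
base radii: r_b1 = 62.134442, r_b2 = 149.122661
tip radii: r_a1 = 70.307734, r_a2 = 163.804482
inv(α') = inv(21.821°) + 2·(-0.243-0.289)·tan α/(30+72) = 0.01537170  ⇒  α' = 20.19993°
a' = a·cos α / cos α' = 227.5620·cos 21.821°/cos 20.19993° = 225.102382
action lengths: √(r_a1²−r_b1²) = 32.901194, √(r_a2²−r_b2²) = 67.781563
base pitch p_b = π·m·cos α = 13.013407
CR = (32.901194 + 67.781563 − 225.102382·sin 20.19993°)/13.013407 = 1.763992
contact ratio ≈ 1.7640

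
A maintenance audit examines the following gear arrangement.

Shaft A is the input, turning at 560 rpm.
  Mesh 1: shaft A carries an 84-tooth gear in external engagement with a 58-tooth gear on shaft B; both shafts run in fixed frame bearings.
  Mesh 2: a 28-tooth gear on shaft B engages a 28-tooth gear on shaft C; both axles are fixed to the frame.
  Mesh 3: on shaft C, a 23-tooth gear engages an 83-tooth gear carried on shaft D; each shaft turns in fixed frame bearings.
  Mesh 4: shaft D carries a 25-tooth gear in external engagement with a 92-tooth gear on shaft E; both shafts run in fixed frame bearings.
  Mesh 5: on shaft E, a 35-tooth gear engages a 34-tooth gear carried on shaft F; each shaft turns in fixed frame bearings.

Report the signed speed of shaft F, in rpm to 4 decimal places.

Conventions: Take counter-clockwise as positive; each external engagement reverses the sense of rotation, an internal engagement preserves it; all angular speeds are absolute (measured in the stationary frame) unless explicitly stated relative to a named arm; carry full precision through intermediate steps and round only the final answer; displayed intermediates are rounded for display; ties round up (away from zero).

-62.8681 rpm

5-mesh fixed-axis compound train (all bearings frame-fixed)
mesh 1 [84T→58T]: ω = 560.0000×84/58 = 811.0345 rpm, sense flips to −
mesh 2 [28T→28T]: ω = 811.0345×28/28 = 811.0345 rpm, sense flips to +
mesh 3 [23T→83T]: ω = 811.0345×23/83 = 224.7445 rpm, sense flips to −
mesh 4 [25T→92T]: ω = 224.7445×25/92 = 61.0719 rpm, sense flips to +
mesh 5 [35T→34T]: ω = 61.0719×35/34 = 62.8681 rpm, sense flips to −
signed output speed = -62.8681 rpm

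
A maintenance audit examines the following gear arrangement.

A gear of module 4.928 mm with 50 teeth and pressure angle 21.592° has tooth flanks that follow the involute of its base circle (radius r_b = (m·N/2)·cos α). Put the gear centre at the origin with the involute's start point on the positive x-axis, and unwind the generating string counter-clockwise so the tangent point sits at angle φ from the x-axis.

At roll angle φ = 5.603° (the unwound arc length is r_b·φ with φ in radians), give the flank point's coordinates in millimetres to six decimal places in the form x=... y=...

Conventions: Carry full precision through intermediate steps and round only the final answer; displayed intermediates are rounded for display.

recognized (one wheel, involute flank): single-mesh tooth geometry, m = 4.928, N = 50
pitch radius r_p = m·N/2 = 4.928·50/2 = 123.200000
base radius r_b = r_p·cos α = 123.200000·cos 21.592° = 114.554794
roll angle φ = 5.603° = 0.09779080 rad
x = r_b·(cos φ + φ·sin φ) = 115.101232
y = r_b·(sin φ − φ·cos φ) = 0.035676

x=115.101232 y=0.035676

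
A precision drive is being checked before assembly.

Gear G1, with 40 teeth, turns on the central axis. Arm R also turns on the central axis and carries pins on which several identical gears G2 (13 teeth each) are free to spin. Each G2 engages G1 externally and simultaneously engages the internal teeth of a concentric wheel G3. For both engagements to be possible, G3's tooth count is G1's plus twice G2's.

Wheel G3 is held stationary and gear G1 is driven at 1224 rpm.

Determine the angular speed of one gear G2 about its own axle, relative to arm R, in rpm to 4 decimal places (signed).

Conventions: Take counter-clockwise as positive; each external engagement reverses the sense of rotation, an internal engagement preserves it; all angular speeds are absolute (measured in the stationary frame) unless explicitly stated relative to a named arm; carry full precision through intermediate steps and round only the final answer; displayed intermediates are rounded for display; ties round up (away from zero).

-2344.9637 rpm

class = planetary set [G3 = 40+2·13 = 66; Willis about the carrier]
normalise by the input: solve with ω_sun = 1, then scale by 1224 rpm
ring teeth: 40 + 2·13 = 66
40(ω_sun−ω_arm) = −66(ω_ring−ω_arm),  ω_ring = 0, ω_sun = 1
40(1−ω_arm) = −66(0−ω_arm)  ⇒  106·ω_arm = 40  ⇒  ω_arm = 20/53
sun–planet mesh: 40·(1−20/53) = −13·(ω_p−ω_arm)  ⇒  ω_p−ω_arm = -1320/689
scale: ω_p−ω_arm = -1320/689 × 1224 rpm = -2344.9637 rpm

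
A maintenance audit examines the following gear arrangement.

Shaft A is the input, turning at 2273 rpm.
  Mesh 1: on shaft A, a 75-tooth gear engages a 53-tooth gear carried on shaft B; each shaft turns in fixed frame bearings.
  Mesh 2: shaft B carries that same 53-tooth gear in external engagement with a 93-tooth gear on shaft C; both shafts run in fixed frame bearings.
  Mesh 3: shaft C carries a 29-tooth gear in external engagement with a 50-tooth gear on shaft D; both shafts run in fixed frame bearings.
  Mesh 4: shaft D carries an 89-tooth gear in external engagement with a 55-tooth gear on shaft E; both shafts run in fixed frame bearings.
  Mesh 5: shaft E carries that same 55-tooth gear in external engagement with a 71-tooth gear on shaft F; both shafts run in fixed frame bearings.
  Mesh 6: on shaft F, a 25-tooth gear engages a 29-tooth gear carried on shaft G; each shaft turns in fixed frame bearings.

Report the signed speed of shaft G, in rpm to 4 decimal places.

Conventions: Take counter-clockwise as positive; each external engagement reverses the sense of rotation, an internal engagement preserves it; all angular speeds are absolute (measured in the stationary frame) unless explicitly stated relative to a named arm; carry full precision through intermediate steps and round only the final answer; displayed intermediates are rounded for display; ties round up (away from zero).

+1148.8925 rpm

class = fixed-axis compound train [6 meshes; 6 ratios multiply, 6 sense flips]
mesh 1 [75T→53T]: ω = 2273.0000×75/53 = 3216.5094 rpm, sense flips to −
mesh 2 [53T→93T]: ω = 3216.5094×53/93 = 1833.0645 rpm, sense flips to +
mesh 3 [29T→50T]: ω = 1833.0645×29/50 = 1063.1774 rpm, sense flips to −
mesh 4 [89T→55T]: ω = 1063.1774×89/55 = 1720.4144 rpm, sense flips to +
mesh 5 [55T→71T]: ω = 1720.4144×55/71 = 1332.7154 rpm, sense flips to −
mesh 6 [25T→29T]: ω = 1332.7154×25/29 = 1148.8925 rpm, sense flips to +
signed output speed = +1148.8925 rpm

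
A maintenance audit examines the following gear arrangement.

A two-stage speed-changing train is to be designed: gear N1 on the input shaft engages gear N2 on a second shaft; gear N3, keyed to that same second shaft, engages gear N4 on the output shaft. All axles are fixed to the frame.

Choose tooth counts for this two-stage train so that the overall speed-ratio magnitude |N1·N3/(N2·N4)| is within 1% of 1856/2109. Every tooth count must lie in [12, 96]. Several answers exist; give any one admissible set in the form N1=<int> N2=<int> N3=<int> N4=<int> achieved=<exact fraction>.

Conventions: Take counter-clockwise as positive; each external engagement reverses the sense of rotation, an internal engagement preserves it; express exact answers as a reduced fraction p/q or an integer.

N1=29 N2=37 N3=64 N4=57 achieved=1856/2109

topology: fixed-axis compound train — 2 stages, target 1856/2109
target = 1856/2109 in lowest terms: an exact hit needs N1·N3 = k·1856 and N2·N4 = k·2109 for one integer k, every count in [12, 96]; additionally prefer no 1:1 stage (N1 ≠ N2, N3 ≠ N4)
k = 1: N1·N3 = 1856 = 29·64, N2·N4 = 2109 = 37·57
achieved = 29·64/(37·57) = 1856/2109; |achieved − target| = 0 ≤ 464/52725 ✓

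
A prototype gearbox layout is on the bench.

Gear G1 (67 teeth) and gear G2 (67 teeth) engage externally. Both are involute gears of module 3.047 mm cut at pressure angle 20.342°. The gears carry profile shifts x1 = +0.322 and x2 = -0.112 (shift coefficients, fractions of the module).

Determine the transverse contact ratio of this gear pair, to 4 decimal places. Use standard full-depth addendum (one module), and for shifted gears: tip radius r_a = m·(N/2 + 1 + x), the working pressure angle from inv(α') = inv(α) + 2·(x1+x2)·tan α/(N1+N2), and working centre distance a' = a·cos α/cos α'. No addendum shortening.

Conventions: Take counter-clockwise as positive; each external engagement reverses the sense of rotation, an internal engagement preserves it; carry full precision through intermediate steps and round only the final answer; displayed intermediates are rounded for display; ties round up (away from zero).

1.7470

topology: single-mesh involute geometry — m = 3.047, 67T/67T pair
base radii: r_b1 = 95.708559, r_b2 = 95.708559
tip radii: r_a1 = 106.102634, r_a2 = 104.780236
inv(α') = inv(20.342°) + 2·(+0.322-0.112)·tan α/(67+67) = 0.01687196  ⇒  α' = 20.81432°
a' = a·cos α / cos α' = 204.1490·cos 20.342°/cos 20.81432° = 204.781809
action lengths: √(r_a1²−r_b1²) = 45.800007, √(r_a2²−r_b2²) = 42.647035
base pitch p_b = π·m·cos α = 8.975442
CR = (45.800007 + 42.647035 − 204.781809·sin 20.81432°)/8.975442 = 1.746963
contact ratio ≈ 1.7470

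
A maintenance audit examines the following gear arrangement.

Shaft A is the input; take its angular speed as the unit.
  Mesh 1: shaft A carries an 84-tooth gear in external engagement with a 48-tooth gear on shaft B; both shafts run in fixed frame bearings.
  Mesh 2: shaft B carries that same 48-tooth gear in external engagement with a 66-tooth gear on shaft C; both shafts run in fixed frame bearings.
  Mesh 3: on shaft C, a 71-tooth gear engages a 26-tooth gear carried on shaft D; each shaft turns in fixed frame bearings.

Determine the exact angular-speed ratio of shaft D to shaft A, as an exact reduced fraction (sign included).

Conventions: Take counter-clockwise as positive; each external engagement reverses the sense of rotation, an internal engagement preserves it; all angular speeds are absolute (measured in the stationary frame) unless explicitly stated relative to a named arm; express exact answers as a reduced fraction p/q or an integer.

class = fixed-axis compound train [3 meshes; 3 ratios multiply, 3 sense flips]
mesh 1 [84T→48T]: running ratio 7/4, sense −
mesh 2 [48T→66T]: running ratio 14/11, sense +
mesh 3 [71T→26T]: running ratio 497/143, sense −
ω_out/ω_in = -497/143

-497/143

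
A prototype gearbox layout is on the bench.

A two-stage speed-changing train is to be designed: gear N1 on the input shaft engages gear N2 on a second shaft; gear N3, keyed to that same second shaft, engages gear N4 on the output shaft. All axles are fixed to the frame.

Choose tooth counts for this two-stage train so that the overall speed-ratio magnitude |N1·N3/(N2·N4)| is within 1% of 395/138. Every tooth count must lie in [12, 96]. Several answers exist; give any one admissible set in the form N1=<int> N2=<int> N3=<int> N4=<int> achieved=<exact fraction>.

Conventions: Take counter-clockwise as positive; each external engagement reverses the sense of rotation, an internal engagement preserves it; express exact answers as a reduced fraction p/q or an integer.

class = fixed-axis compound train [2-stage, 395/138 wanted]
target = 395/138 in lowest terms: an exact hit needs N1·N3 = k·395 and N2·N4 = k·138 for one integer k, every count in [12, 96]; additionally prefer no 1:1 stage (N1 ≠ N2, N3 ≠ N4)
k = 1…2: no 1:1-free in-range split of k·395 and k·138 into factor pairs; take k = 3
k = 3: N1·N3 = 1185 = 15·79, N2·N4 = 414 = 18·23
achieved = 15·79/(18·23) = 395/138; |achieved − target| = 0 ≤ 79/2760 ✓

N1=15 N2=18 N3=79 N4=23 achieved=395/138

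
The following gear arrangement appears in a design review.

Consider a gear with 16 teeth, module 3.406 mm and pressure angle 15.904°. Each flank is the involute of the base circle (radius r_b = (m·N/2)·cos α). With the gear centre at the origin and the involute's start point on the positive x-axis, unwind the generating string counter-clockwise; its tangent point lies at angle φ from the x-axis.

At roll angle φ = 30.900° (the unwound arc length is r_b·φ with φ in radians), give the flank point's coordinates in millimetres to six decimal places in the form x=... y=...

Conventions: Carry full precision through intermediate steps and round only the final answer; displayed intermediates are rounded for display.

recognized (one wheel, involute flank): single-mesh tooth geometry, m = 3.406, N = 16
pitch radius r_p = m·N/2 = 3.406·16/2 = 27.248000
base radius r_b = r_p·cos α = 27.248000·cos 15.904° = 26.205006
roll angle φ = 30.900° = 0.53930674 rad
x = r_b·(cos φ + φ·sin φ) = 29.743236
y = r_b·(sin φ − φ·cos φ) = 1.330718

x=29.743236 y=1.330718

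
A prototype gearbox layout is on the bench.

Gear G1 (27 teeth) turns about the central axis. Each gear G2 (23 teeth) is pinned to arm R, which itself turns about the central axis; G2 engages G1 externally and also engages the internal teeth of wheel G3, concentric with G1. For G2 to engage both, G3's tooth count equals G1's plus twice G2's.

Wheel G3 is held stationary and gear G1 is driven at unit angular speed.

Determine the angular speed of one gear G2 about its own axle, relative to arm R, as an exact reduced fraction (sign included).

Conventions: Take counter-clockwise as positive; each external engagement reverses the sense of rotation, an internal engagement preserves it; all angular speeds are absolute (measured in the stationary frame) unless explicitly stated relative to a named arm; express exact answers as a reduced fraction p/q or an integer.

class = planetary set [G3 = 27+2·23 = 73; Willis about the carrier]
ring teeth: 27 + 2·23 = 73
27(ω_sun−ω_arm) = −73(ω_ring−ω_arm),  ω_ring = 0, ω_sun = 1
27(1−ω_arm) = −73(0−ω_arm)  ⇒  100·ω_arm = 27  ⇒  ω_arm = 27/100
sun–planet mesh: 27·(1−27/100) = −23·(ω_p−ω_arm)  ⇒  ω_p−ω_arm = -1971/2300
exact speed ratio = -1971/2300

-1971/2300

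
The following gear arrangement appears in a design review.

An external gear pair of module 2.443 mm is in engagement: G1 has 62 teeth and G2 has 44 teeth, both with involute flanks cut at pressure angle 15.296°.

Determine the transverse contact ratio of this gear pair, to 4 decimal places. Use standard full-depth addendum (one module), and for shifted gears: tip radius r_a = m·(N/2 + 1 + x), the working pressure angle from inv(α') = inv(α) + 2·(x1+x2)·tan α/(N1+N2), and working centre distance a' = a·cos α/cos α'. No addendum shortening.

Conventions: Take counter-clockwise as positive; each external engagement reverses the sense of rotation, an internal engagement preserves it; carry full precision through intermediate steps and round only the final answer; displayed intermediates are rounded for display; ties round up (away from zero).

2.0741

class = single-mesh tooth geometry [involute pair 62T × 44T, m = 2.443]
base radii: r_b1 = 73.050222, r_b2 = 51.842093
tip radii: r_a1 = 78.176000, r_a2 = 56.189000
no profile shift: α' = α, a' = a
action lengths: √(r_a1²−r_b1²) = 27.841553, √(r_a2²−r_b2²) = 21.670282
base pitch p_b = π·m·cos α = 7.403034
CR = (27.841553 + 21.670282 − 129.479000·sin 15.29600°)/7.403034 = 2.074087
contact ratio ≈ 2.0741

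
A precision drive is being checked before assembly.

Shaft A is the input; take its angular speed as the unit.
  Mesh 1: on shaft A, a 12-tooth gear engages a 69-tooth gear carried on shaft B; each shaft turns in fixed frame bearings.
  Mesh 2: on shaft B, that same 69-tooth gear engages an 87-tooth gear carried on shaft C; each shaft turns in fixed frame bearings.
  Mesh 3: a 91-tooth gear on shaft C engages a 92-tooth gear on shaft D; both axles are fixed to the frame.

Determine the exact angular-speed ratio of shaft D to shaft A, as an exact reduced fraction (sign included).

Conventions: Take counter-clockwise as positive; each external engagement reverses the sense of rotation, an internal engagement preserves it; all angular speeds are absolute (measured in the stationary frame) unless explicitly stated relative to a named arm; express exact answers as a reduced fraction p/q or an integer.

class = fixed-axis compound train [3 meshes; 3 ratios multiply, 3 sense flips]
mesh 1 [12T→69T]: running ratio 4/23, sense −
mesh 2 [69T→87T]: running ratio 4/29, sense +
mesh 3 [91T→92T]: running ratio 91/667, sense −
ω_out/ω_in = -91/667

-91/667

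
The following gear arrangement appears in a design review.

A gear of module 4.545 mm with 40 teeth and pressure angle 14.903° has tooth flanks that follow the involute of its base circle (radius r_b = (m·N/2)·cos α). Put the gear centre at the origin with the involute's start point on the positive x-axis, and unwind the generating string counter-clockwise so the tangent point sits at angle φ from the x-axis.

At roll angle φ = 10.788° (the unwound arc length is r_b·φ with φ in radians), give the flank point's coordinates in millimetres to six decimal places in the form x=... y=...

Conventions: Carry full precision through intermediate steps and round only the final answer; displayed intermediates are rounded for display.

single-mesh involute tooth geometry (40T wheel at module 4.545)
pitch radius r_p = m·N/2 = 4.545·40/2 = 90.900000
base radius r_b = r_p·cos α = 90.900000·cos 14.903° = 87.842362
roll angle φ = 10.788° = 0.18828612 rad
x = r_b·(cos φ + φ·sin φ) = 89.385667
y = r_b·(sin φ − φ·cos φ) = 0.194759

x=89.385667 y=0.194759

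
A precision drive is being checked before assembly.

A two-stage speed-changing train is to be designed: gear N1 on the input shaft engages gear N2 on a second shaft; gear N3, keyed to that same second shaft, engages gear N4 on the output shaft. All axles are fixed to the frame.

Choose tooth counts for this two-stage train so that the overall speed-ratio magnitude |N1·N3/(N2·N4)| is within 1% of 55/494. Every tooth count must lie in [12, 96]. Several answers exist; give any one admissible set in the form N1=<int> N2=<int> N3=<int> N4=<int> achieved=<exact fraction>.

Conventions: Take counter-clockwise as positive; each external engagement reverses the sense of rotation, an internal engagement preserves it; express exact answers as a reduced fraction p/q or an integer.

2-stage fixed-axis compound train for ratio 55/494
target = 55/494 in lowest terms: an exact hit needs N1·N3 = k·55 and N2·N4 = k·494 for one integer k, every count in [12, 96]; additionally prefer no 1:1 stage (N1 ≠ N2, N3 ≠ N4)
k = 1…5: no 1:1-free in-range split of k·55 and k·494 into factor pairs; take k = 6
k = 6: N1·N3 = 330 = 15·22, N2·N4 = 2964 = 38·78
achieved = 15·22/(38·78) = 55/494; |achieved − target| = 0 ≤ 11/9880 ✓

N1=15 N2=38 N3=22 N4=78 achieved=55/494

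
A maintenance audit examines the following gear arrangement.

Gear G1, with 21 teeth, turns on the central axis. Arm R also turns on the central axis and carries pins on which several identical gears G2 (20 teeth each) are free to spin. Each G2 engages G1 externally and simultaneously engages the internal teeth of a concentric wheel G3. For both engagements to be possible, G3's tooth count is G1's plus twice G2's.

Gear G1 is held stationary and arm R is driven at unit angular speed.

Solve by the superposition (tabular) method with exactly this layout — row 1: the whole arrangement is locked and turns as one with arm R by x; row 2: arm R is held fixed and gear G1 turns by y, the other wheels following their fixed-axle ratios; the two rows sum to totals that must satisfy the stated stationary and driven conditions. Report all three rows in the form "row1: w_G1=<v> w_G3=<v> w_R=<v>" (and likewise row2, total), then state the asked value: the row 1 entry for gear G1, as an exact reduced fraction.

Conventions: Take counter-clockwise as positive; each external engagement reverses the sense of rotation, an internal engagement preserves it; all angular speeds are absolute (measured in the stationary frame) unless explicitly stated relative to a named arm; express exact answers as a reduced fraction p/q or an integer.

row1: w_G1=1 w_G3=1 w_R=1
row2: w_G1=-1 w_G3=21/61 w_R=0
total: w_G1=0 w_G3=82/61 w_R=1
asked value: 1

topology: planetary set — G1 21T / G2 20T / G3 61T, arm = carrier (Willis)
row 1 — lock + rotate with arm: ω_sun = ω_ring = ω_arm = x
superposition row 2 [arm held]: sun y, ring −(21/61)·y, arm 0
boundary: total ω_sun = x + y = 0 and total ω_arm = x = 1  ⇒  y = -1, x = 1
row 2 ring = −(21/61)·(-1) = 21/61
totals (row 1 + row 2): sun 1 + (-1) = 0, ring 1 + 21/61 = 82/61, arm 1 + 0 = 1
asked cell (row1, sun) = 1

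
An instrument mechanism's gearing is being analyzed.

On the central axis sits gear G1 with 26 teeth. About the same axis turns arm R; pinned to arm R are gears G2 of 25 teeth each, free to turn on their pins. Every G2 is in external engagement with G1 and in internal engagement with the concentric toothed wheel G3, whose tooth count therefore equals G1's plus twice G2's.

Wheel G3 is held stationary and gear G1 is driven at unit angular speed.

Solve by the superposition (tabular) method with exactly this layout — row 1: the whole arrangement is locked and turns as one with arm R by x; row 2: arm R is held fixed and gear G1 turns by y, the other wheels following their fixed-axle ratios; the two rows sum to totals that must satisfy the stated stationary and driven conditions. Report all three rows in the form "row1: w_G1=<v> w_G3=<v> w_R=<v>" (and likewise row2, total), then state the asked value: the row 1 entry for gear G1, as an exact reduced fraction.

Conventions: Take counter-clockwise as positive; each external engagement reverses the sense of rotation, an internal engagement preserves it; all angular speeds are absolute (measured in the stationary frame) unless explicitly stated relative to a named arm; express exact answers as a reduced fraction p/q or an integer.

row1: w_G1=13/51 w_G3=13/51 w_R=13/51
row2: w_G1=38/51 w_G3=-13/51 w_R=0
total: w_G1=1 w_G3=0 w_R=13/51
asked value: 13/51

planetary set (26T centre, 25T on arm, 76T internal) — Willis relation
row 1: whole set turns with the arm by x
row 2 (arm held, sun turns y): ω_ring = −(26/76)·y, ω_arm = 0
boundary: total ω_ring = x − (26/76)·y = 0 and total ω_sun = x + y = 1  ⇒  y = 38/51, x = 13/51
row 2 ring = −(26/76)·38/51 = -13/51
totals (row 1 + row 2): sun 13/51 + 38/51 = 1, ring 13/51 + (-13/51) = 0, arm 13/51 + 0 = 13/51
asked cell (row1, sun) = 13/51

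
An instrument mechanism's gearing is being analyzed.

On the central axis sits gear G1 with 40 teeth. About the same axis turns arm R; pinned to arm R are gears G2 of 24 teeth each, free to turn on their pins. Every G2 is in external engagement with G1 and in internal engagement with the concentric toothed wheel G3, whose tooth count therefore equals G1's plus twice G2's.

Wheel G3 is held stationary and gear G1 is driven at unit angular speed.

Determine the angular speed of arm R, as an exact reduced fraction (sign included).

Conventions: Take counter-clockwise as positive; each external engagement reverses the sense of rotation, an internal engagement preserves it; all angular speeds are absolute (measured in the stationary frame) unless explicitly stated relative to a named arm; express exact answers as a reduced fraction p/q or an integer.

topology: planetary set — G1 40T / G2 24T / G3 88T, arm = carrier (Willis)
ring teeth: 40 + 2·24 = 88
40(ω_sun−ω_arm) = −88(ω_ring−ω_arm),  ω_ring = 0, ω_sun = 1
40(1−ω_arm) = −88(0−ω_arm)  ⇒  128·ω_arm = 40  ⇒  ω_arm = 5/16
exact speed ratio = 5/16

5/16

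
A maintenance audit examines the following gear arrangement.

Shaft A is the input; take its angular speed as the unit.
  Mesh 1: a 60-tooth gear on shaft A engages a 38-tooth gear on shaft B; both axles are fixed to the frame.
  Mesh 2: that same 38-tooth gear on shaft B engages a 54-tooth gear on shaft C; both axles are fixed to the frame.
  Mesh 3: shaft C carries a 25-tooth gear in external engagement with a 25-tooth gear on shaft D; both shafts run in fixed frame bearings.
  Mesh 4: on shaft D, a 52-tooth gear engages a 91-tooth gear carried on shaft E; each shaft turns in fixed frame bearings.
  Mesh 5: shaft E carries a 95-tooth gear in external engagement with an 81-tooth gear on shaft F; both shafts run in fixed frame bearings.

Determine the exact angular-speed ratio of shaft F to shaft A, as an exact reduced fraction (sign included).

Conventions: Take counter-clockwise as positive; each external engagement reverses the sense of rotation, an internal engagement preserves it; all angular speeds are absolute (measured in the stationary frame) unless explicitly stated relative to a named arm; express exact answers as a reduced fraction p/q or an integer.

-3800/5103

class = fixed-axis compound train [5 meshes; 5 ratios multiply, 5 sense flips]
mesh 1 [60T→38T]: running ratio 30/19, sense −
mesh 2 [38T→54T]: running ratio 10/9, sense +
mesh 3 [25T→25T]: running ratio 10/9, sense −
mesh 4 [52T→91T]: running ratio 40/63, sense +
mesh 5 [95T→81T]: running ratio 3800/5103, sense −
ω_out/ω_in = -3800/5103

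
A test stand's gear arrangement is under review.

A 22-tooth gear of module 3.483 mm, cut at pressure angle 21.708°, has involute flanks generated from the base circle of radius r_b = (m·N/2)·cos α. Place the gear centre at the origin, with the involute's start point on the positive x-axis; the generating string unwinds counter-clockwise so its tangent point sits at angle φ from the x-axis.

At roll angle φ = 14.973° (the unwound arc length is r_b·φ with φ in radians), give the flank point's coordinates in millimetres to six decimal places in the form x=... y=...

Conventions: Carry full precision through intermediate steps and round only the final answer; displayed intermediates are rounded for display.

single-mesh involute tooth geometry (22T wheel at module 3.483)
pitch radius r_p = m·N/2 = 3.483·22/2 = 38.313000
base radius r_b = r_p·cos α = 38.313000·cos 21.708° = 35.595878
roll angle φ = 14.973° = 0.26132815 rad
x = r_b·(cos φ + φ·sin φ) = 36.790669
y = r_b·(sin φ − φ·cos φ) = 0.210314

x=36.790669 y=0.210314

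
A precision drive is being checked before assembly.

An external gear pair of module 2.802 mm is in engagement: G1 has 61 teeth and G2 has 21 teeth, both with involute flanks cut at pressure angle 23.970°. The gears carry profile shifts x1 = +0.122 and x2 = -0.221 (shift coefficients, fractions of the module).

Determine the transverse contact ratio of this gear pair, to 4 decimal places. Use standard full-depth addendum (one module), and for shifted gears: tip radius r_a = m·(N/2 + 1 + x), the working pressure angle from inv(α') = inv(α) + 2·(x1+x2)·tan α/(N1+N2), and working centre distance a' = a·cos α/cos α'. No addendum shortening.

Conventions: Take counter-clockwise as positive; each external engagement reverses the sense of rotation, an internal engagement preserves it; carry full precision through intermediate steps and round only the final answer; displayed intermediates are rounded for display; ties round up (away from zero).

1.5540

recognized (one external pair, fixed centres): single-mesh tooth geometry, m = 2.802, N1 = 61, N2 = 21
base radii: r_b1 = 78.090698, r_b2 = 26.883683
tip radii: r_a1 = 88.604844, r_a2 = 31.603758
inv(α') = inv(23.970°) + 2·(+0.122-0.221)·tan α/(61+21) = 0.02517247  ⇒  α' = 23.65417°
a' = a·cos α / cos α' = 114.8820·cos 23.970°/cos 23.65417° = 114.602875
action lengths: √(r_a1²−r_b1²) = 41.864797, √(r_a2²−r_b2²) = 16.615207
base pitch p_b = π·m·cos α = 8.043579
CR = (41.864797 + 16.615207 − 114.602875·sin 23.65417°)/8.043579 = 1.553984
contact ratio ≈ 1.5540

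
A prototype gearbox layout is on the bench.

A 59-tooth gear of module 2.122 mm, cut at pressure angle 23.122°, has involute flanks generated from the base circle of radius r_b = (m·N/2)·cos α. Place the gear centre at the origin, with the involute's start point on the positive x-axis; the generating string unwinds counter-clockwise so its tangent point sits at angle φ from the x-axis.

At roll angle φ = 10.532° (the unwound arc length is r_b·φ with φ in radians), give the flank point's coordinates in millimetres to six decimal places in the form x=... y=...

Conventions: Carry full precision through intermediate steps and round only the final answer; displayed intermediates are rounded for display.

x=58.534897 y=0.118789

topology: single-mesh involute geometry — m = 2.122, N = 59
pitch radius r_p = m·N/2 = 2.122·59/2 = 62.599000
base radius r_b = r_p·cos α = 62.599000·cos 23.122° = 57.570471
roll angle φ = 10.532° = 0.18381808 rad
x = r_b·(cos φ + φ·sin φ) = 58.534897
y = r_b·(sin φ − φ·cos φ) = 0.118789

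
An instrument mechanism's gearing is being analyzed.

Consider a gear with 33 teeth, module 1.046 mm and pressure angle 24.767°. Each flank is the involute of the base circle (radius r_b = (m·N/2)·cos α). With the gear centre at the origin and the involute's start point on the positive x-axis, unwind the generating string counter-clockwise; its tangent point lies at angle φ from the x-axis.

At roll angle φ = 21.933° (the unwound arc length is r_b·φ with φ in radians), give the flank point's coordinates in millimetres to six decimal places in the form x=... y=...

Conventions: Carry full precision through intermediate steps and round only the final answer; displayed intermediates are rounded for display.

topology: single-mesh involute geometry — m = 1.046, N = 33
pitch radius r_p = m·N/2 = 1.046·33/2 = 17.259000
base radius r_b = r_p·cos α = 17.259000·cos 24.767° = 15.671498
roll angle φ = 21.933° = 0.38280306 rad
x = r_b·(cos φ + φ·sin φ) = 16.778011
y = r_b·(sin φ − φ·cos φ) = 0.288761

x=16.778011 y=0.288761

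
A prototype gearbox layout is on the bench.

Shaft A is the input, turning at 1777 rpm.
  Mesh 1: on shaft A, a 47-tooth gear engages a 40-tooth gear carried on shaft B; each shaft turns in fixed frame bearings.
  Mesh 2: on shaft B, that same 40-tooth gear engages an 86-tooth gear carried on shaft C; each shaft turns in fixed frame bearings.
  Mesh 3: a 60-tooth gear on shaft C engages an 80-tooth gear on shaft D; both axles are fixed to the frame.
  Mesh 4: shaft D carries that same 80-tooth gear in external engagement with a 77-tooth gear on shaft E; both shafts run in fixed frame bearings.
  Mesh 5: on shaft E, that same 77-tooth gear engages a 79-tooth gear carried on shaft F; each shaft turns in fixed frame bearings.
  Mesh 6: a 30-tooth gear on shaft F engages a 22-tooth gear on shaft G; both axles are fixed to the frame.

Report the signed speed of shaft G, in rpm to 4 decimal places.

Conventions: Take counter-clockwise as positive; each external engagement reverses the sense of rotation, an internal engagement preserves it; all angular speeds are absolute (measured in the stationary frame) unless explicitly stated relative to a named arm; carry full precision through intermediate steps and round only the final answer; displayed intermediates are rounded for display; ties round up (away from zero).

+1005.7952 rpm

topology: fixed-axis compound train — 6 meshes, A→G
mesh 1 [47T→40T]: ω = 1777.0000×47/40 = 2087.9750 rpm, sense flips to −
mesh 2 [40T→86T]: ω = 2087.9750×40/86 = 971.1512 rpm, sense flips to +
mesh 3 [60T→80T]: ω = 971.1512×60/80 = 728.3634 rpm, sense flips to −
mesh 4 [80T→77T]: ω = 728.3634×80/77 = 756.7412 rpm, sense flips to +
mesh 5 [77T→79T]: ω = 756.7412×77/79 = 737.5832 rpm, sense flips to −
mesh 6 [30T→22T]: ω = 737.5832×30/22 = 1005.7952 rpm, sense flips to +
signed output speed = +1005.7952 rpm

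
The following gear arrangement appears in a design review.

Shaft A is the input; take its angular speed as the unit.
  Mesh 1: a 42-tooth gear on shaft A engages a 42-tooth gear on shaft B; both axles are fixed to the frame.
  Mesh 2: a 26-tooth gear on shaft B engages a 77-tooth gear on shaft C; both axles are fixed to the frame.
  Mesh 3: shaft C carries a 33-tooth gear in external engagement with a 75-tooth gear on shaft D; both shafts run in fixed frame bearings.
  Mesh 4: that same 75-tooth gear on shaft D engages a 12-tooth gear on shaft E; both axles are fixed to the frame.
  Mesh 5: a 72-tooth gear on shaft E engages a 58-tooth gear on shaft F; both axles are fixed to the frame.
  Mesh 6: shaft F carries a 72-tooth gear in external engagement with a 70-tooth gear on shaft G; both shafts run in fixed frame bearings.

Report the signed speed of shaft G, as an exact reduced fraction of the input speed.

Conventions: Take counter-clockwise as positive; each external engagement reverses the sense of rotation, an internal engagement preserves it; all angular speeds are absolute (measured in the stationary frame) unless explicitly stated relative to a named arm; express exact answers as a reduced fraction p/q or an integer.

8424/7105

6-mesh fixed-axis compound train (all bearings frame-fixed)
mesh 1 [42T→42T]: |ω|/ω_in = 1×42/42 = 1, sense flips to −
mesh 2 [26T→77T]: |ω|/ω_in = 1×26/77 = 26/77, sense flips to +
mesh 3 [33T→75T]: |ω|/ω_in = (26/77)×33/75 = 26/175, sense flips to −
mesh 4 [75T→12T]: |ω|/ω_in = (26/175)×75/12 = 13/14, sense flips to +
mesh 5 [72T→58T]: |ω|/ω_in = (13/14)×72/58 = 234/203, sense flips to −
mesh 6 [72T→70T]: |ω|/ω_in = (234/203)×72/70 = 8424/7105, sense flips to +
signed output speed (× input speed) = 8424/7105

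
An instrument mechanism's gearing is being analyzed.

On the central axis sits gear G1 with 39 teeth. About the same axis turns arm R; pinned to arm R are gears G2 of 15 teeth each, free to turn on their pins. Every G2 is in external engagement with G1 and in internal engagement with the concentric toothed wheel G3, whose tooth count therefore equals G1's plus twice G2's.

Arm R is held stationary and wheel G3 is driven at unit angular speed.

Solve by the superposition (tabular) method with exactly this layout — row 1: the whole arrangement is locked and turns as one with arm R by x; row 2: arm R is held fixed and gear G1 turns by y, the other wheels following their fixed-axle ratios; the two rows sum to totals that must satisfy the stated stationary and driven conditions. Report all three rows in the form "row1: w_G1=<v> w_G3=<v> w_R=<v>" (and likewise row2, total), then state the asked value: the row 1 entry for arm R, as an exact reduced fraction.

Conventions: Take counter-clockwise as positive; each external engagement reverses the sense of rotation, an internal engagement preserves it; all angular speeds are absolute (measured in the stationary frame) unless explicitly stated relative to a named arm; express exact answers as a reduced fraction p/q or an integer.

class = planetary set [G3 = 39+2·15 = 69; Willis about the carrier]
superposition row 1 [locked train]: every member turns x
row 2: sun turns y, ring = −(39/69)·y, arm 0
boundary: total ω_arm = x = 0 and total ω_ring = x − (39/69)·y = 1  ⇒  y = -23/13, x = 0
row 2 ring = −(39/69)·(-23/13) = 1
totals (row 1 + row 2): sun 0 + (-23/13) = -23/13, ring 0 + 1 = 1, arm 0 + 0 = 0
asked cell (row1, arm) = 0

row1: w_G1=0 w_G3=0 w_R=0
row2: w_G1=-23/13 w_G3=1 w_R=0
total: w_G1=-23/13 w_G3=1 w_R=0
asked value: 0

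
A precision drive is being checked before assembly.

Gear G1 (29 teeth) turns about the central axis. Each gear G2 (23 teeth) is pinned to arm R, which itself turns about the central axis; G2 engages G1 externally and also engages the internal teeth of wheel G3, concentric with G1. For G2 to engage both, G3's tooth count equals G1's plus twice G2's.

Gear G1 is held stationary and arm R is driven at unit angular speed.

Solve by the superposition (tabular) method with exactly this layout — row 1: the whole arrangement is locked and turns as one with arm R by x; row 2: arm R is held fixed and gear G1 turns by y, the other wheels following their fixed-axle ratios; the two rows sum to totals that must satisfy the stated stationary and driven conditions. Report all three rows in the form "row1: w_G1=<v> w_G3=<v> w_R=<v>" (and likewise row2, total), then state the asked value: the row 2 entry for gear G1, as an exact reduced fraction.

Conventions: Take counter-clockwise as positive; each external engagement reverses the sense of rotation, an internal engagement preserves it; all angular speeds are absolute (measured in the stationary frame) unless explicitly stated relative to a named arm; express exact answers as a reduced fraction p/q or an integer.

topology: planetary set — G1 29T / G2 23T / G3 75T, arm = carrier (Willis)
superposition row 1 [locked train]: every member turns x
superposition row 2 [arm held]: sun y, ring −(29/75)·y, arm 0
boundary: total ω_sun = x + y = 0 and total ω_arm = x = 1  ⇒  y = -1, x = 1
row 2 ring = −(29/75)·(-1) = 29/75
totals (row 1 + row 2): sun 1 + (-1) = 0, ring 1 + 29/75 = 104/75, arm 1 + 0 = 1
asked cell (row2, sun) = -1

row1: w_G1=1 w_G3=1 w_R=1
row2: w_G1=-1 w_G3=29/75 w_R=0
total: w_G1=0 w_G3=104/75 w_R=1
asked value: -1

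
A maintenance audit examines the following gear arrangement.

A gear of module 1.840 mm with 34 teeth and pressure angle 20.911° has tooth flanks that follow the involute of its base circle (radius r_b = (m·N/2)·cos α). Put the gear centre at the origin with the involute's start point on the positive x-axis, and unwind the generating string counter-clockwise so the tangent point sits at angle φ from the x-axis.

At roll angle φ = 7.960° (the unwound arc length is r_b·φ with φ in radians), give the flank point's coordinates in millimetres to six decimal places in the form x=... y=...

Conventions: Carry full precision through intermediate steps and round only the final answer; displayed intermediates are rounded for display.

topology: single-mesh involute geometry — m = 1.840, N = 34
pitch radius r_p = m·N/2 = 1.840·34/2 = 31.280000
base radius r_b = r_p·cos α = 31.280000·cos 20.911° = 29.219773
roll angle φ = 7.960° = 0.13892821 rad
x = r_b·(cos φ + φ·sin φ) = 29.500400
y = r_b·(sin φ − φ·cos φ) = 0.026067

x=29.500400 y=0.026067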